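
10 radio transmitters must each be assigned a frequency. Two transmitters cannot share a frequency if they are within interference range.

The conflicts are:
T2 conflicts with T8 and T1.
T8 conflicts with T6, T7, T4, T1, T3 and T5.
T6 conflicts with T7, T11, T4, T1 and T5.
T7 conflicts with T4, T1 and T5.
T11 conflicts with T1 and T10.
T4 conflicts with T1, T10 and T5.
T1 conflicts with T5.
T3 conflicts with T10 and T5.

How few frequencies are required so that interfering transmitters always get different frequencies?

T8, T6, T7, T4, T1, T5 are mutually in conflict, so at least 6 frequencies are needed.
6 frequencies suffice: frequency 1 → {T1, T10}; frequency 2 → {T8, T11}; frequency 3 → {T2, T5}; frequency 4 → {T4, T3}; frequency 5 → {T6}; frequency 6 → {T7}. Each listed conflict is separated.

6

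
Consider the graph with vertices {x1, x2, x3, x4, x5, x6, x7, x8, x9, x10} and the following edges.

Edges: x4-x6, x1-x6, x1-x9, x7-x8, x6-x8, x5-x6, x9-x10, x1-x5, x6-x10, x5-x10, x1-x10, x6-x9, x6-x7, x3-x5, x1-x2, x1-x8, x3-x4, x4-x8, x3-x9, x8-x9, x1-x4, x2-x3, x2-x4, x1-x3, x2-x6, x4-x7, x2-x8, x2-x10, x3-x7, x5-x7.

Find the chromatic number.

5

x1, x2, x4, x6, x8 form a clique, so at least 5 colors are needed.
5 colors suffice: color R → {x1, x7}; color B → {x3, x6}; color G → {x5, x8}; color Y → {x4, x10}; color P → {x2, x9}. No two adjacent vertices share a color.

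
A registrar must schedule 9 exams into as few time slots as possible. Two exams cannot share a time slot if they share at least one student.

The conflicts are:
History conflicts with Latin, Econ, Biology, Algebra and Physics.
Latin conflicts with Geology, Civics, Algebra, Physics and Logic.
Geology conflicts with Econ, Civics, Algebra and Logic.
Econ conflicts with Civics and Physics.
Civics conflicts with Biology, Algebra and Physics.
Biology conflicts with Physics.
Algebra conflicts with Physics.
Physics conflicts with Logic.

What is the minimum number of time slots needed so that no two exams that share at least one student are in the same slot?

History, Latin, Algebra, Physics pairwise conflict, so at least 4 time slots are needed.
A valid assignment using 4 time slots: History=3, Latin=2, Geology=1, Econ=2, Civics=3, Biology=2, Algebra=4, Physics=1, Logic=3. No two conflicting exams share a time slot.

4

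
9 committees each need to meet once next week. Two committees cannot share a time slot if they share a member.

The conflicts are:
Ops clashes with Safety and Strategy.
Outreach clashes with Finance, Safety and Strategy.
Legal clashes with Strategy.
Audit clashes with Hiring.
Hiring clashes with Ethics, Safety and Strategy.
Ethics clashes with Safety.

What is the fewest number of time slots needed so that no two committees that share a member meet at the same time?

3

Hiring, Ethics, Safety are mutually in conflict, so at least 3 time slots are needed.
3 time slots suffice: Ops=2, Outreach=2, Legal=2, Audit=1, Finance=1, Hiring=2, Ethics=3, Safety=1, Strategy=1. Every pair that conflicts lands in different time slots.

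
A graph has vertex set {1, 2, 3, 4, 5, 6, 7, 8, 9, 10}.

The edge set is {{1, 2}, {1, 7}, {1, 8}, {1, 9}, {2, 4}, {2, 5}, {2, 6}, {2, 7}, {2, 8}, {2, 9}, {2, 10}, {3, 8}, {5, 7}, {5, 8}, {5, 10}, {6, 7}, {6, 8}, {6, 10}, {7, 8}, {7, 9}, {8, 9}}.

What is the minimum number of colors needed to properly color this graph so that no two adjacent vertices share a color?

5

1, 2, 7, 8, 9 form a clique, so at least 5 colors are needed.
One proper 5-coloring: 1=e, 2=a, 3=a, 4=b, 5=d, 6=d, 7=c, 8=b, 9=d, 10=b. Each edge has distinct colors on its endpoints.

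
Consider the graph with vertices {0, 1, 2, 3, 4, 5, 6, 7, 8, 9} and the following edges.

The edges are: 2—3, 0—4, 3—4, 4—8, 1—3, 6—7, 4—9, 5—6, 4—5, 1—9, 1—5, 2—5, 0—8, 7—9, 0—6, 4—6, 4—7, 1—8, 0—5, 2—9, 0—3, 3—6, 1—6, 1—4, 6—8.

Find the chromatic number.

4

0, 3, 4, 6 form a clique, so at least 4 colors are needed.
4 colors suffice: color a → {2, 4}; color b → {6, 9}; color c → {0, 1, 7}; color d → {3, 5, 8}. Each edge has distinct colors on its endpoints.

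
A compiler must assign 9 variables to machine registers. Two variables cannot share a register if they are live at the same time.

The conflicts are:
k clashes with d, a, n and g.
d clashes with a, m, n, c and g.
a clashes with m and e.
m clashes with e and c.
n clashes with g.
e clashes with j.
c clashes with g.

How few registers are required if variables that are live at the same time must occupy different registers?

k, d, n, g all conflict with each other, so at least 4 registers are needed.
4 registers suffice: register 1 → {d, e}; register 2 → {m, j, g}; register 3 → {a, n, c}; register 4 → {k}. Every pair that conflicts lands in different registers.

4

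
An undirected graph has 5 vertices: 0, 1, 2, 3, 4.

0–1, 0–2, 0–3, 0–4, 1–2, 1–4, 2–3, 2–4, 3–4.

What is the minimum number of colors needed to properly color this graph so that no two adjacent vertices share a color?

4

0, 2, 3, 4 form a clique, so at least 4 colors are needed.
4 colors suffice: color a → {4}; color b → {2}; color c → {0}; color d → {1, 3}. No two adjacent vertices share a color.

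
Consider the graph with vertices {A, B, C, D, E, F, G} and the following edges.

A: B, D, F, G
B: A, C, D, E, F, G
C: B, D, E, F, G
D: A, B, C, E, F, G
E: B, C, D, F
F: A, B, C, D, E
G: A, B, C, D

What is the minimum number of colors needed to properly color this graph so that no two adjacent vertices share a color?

B, C, D, E, F form a clique, so at least 5 colors are needed.
One proper 5-coloring: A=yellow, B=blue, C=yellow, D=red, E=purple, F=green, G=green. No two adjacent vertices share a color.

5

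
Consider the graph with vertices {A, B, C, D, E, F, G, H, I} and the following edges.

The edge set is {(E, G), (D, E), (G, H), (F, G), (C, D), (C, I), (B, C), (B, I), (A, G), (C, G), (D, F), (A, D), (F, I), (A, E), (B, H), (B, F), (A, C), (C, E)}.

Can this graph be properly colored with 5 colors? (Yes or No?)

The chromatic number is 4. A, C, D, E are mutually adjacent (a clique of size 4), so at least 4 colors are needed.
A valid assignment using 4 colors: A=yellow, B=blue, C=red, D=blue, E=green, F=red, G=blue, H=red, I=green.
Since 5 ≥ 4, a proper 5-coloring certainly exists.

Yes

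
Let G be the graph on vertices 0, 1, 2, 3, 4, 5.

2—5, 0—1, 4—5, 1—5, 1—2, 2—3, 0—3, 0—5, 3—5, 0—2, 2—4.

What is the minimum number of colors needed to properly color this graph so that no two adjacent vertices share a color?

4

0, 2, 3, 5 form a clique, so at least 4 colors are needed.
One proper 4-coloring: 0=green, 1=yellow, 2=red, 3=yellow, 4=green, 5=blue. No two adjacent vertices share a color.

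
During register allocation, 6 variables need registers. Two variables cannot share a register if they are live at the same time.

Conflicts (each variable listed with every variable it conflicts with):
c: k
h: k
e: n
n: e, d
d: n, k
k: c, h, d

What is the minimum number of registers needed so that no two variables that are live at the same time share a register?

2

c and k conflict, so at least 2 registers are needed.
2 registers suffice: register 1 → {n, k}; register 2 → {c, h, e, d}. Every pair that conflicts lands in different registers.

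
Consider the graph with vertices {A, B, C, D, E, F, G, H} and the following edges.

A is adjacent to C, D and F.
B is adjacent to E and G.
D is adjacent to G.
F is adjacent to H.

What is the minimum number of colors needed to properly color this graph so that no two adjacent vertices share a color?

2

A and C are adjacent, so at least 2 colors are needed.
2 colors suffice: color 1 → {A, E, G, H}; color 2 → {B, C, D, F}. Each edge has distinct colors on its endpoints.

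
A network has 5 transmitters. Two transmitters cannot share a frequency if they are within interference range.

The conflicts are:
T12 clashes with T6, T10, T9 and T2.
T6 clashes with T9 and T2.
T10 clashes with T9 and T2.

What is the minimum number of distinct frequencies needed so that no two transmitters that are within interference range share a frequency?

T12, T10, T2 all conflict with each other, so at least 3 frequencies are needed.
3 frequencies suffice: frequency 1 → {T12}; frequency 2 → {T9, T2}; frequency 3 → {T6, T10}. Each listed conflict is separated.

3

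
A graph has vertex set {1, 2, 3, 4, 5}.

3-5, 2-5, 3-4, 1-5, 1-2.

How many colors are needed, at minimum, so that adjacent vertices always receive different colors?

3

1, 2, 5 are pairwise adjacent, so at least 3 colors are needed.
3 colors suffice: color a → {4, 5}; color b → {2, 3}; color c → {1}. Every edge joins two different colors.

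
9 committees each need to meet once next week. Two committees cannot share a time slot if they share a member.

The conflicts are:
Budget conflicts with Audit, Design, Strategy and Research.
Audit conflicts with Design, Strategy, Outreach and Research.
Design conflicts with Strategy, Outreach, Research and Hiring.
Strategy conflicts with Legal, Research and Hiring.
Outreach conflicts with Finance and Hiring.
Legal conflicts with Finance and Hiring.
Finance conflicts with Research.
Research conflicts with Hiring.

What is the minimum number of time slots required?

5

Budget, Audit, Design, Strategy, Research all conflict with each other, so at least 5 time slots are needed.
5 time slots suffice: time slot 1 → {Outreach, Legal, Research}; time slot 2 → {Strategy, Finance}; time slot 3 → {Design}; time slot 4 → {Audit, Hiring}; time slot 5 → {Budget}. No two conflicting committees share a time slot.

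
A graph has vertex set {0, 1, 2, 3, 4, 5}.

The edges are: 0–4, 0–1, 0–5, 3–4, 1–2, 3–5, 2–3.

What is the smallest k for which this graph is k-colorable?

3

The cycle 2-3-5-0-1-2 has odd length 5, so it cannot be 2-colored; at least 3 colors are needed.
3 colors suffice: color a → {0, 3}; color b → {1, 4, 5}; color c → {2}. No two adjacent vertices share a color.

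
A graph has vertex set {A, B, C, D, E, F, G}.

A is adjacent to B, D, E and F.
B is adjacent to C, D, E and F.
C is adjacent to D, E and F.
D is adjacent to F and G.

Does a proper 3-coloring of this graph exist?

A, B, D, F form a clique, so at least 4 colors are needed.
So 3 colors are not enough.

No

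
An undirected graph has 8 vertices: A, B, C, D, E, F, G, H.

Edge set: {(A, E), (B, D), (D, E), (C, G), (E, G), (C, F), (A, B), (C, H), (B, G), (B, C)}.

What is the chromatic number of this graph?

3

B, C, G form a triangle, so at least 3 colors are needed.
3 colors suffice: color 1 → {C, E}; color 2 → {B, F, H}; color 3 → {A, D, G}. Each edge has distinct colors on its endpoints.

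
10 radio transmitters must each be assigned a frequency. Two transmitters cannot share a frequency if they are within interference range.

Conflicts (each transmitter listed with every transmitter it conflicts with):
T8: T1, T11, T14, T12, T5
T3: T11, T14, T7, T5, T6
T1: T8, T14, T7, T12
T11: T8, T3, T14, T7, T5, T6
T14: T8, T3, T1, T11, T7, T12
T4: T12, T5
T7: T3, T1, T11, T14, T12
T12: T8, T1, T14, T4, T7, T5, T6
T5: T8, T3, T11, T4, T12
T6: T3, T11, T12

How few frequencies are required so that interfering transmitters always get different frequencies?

T3, T11, T14, T7 are mutually in conflict, so at least 4 frequencies are needed.
4 frequencies suffice: frequency 1 → {T11, T12}; frequency 2 → {T14, T5, T6}; frequency 3 → {T8, T4, T7}; frequency 4 → {T3, T1}. Each listed conflict is separated.

4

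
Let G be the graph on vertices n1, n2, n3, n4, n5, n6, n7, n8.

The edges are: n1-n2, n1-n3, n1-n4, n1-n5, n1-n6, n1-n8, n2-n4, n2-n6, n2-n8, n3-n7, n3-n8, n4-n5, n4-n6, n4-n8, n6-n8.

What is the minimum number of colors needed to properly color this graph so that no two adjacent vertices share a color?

n1, n2, n4, n6, n8 form a clique, so at least 5 colors are needed.
5 colors suffice: n1=1, n2=4, n3=2, n4=2, n5=3, n6=5, n7=1, n8=3. No two adjacent vertices share a color.

5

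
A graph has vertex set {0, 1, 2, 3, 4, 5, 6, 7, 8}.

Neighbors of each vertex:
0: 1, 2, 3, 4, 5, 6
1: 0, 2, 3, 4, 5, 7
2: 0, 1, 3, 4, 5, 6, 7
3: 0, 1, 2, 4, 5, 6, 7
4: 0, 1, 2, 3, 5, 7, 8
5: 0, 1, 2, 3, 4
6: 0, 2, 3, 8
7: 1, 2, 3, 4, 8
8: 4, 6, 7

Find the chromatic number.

6

0, 1, 2, 3, 4, 5 are mutually adjacent (a clique of size 6), so at least 6 colors are needed.
6 colors suffice: color red → {2, 8}; color blue → {4, 6}; color green → {3}; color yellow → {0, 7}; color purple → {1}; color orange → {5}. Each edge has distinct colors on its endpoints.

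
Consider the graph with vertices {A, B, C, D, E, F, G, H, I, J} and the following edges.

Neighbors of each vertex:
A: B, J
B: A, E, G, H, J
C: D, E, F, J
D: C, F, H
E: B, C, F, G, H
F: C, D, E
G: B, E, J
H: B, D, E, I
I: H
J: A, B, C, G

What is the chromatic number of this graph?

3

C, D, F form a triangle, so at least 3 colors are needed.
3 colors suffice: A=3, B=2, C=2, D=1, E=1, F=3, G=3, H=3, I=1, J=1. No two adjacent vertices share a color.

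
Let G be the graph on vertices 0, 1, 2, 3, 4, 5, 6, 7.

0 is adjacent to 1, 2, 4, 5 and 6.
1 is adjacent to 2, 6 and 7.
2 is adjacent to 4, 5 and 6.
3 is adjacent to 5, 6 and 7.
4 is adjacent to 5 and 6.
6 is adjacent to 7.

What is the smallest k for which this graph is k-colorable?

4

0, 2, 4, 6 are pairwise adjacent (a clique of size 4), so at least 4 colors are needed.
4 colors suffice: color a → {5, 6}; color b → {2, 7}; color c → {0, 3}; color d → {1, 4}. No two adjacent vertices share a color.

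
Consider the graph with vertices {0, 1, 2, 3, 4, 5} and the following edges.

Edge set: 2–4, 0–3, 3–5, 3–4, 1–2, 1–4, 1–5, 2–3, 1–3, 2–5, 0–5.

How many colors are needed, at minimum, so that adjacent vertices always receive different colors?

4

1, 2, 3, 4 are mutually adjacent (a clique of size 4), so at least 4 colors are needed.
4 colors suffice: 0=b, 1=b, 2=c, 3=a, 4=d, 5=d. Every edge joins two different colors.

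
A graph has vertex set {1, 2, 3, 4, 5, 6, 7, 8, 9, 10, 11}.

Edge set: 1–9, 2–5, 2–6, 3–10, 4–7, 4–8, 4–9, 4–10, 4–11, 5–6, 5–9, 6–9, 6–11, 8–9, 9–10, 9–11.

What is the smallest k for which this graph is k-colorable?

3

5, 6, 9 are pairwise adjacent, so at least 3 colors are needed.
A valid assignment using 3 colors: 1=blue, 2=red, 3=red, 4=blue, 5=green, 6=blue, 7=red, 8=green, 9=red, 10=green, 11=green. Every edge joins two different colors.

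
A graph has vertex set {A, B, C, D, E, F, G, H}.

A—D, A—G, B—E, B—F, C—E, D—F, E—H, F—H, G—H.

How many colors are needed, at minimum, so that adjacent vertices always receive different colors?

The cycle H-G-A-D-F-H has odd length 5, so it cannot be 2-colored; at least 3 colors are needed.
3 colors suffice: A=red, B=blue, C=blue, D=blue, E=red, F=red, G=green, H=blue. Each edge has distinct colors on its endpoints.

3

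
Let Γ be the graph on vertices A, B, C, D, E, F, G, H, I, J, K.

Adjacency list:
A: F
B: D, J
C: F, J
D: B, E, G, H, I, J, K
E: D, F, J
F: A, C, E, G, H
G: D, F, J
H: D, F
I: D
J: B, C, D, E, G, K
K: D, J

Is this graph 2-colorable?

No

D, G, J are pairwise adjacent, so at least 3 colors are needed.
So 2 colors are not enough.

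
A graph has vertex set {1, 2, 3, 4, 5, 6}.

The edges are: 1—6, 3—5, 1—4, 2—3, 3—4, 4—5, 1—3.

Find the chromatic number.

1, 3, 4 form a triangle, so at least 3 colors are needed.
3 colors suffice: color red → {3, 6}; color blue → {1, 2, 5}; color green → {4}. Every edge joins two different colors.

3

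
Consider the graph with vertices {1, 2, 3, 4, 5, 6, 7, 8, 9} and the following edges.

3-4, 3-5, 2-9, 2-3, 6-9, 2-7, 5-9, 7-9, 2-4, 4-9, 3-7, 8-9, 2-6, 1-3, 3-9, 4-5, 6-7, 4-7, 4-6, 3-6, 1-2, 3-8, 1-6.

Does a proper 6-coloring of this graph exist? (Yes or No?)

Yes

The chromatic number is 6. 2, 3, 4, 6, 7, 9 are pairwise adjacent (a clique of size 6), so at least 6 colors are needed.
6 colors suffice: 1=blue, 2=purple, 3=red, 4=yellow, 5=green, 6=green, 7=orange, 8=green, 9=blue.
That is already a proper 6-coloring.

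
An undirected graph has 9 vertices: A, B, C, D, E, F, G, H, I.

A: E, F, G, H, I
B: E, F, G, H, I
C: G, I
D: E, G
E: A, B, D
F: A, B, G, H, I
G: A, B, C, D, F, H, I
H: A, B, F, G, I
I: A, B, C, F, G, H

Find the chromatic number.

B, F, G, H, I are mutually adjacent (a clique of size 5), so at least 5 colors are needed.
One proper 5-coloring: A=3, B=3, C=3, D=2, E=1, F=5, G=1, H=4, I=2. Each edge has distinct colors on its endpoints.

5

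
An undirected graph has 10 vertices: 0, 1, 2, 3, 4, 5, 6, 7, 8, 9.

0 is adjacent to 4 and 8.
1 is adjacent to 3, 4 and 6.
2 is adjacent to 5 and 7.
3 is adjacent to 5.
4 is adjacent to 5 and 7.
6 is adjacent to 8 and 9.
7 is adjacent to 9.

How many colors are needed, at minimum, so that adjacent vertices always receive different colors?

The cycle 6-8-0-4-1-6 has odd length 5, so it cannot be 2-colored; at least 3 colors are needed.
3 colors suffice: color a → {2, 3, 4, 6}; color b → {0, 1, 5, 7}; color c → {8, 9}. No two adjacent vertices share a color.

3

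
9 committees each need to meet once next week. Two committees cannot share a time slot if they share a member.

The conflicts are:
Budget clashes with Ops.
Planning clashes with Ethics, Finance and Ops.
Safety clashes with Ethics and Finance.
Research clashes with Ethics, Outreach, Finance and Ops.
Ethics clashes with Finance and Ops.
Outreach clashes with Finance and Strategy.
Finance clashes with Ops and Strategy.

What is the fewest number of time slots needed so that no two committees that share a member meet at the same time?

Planning, Ethics, Finance, Ops pairwise conflict, so at least 4 time slots are needed.
4 time slots suffice: time slot 1 → {Budget, Finance}; time slot 2 → {Safety, Outreach, Ops}; time slot 3 → {Ethics, Strategy}; time slot 4 → {Planning, Research}. Each listed conflict is separated.

4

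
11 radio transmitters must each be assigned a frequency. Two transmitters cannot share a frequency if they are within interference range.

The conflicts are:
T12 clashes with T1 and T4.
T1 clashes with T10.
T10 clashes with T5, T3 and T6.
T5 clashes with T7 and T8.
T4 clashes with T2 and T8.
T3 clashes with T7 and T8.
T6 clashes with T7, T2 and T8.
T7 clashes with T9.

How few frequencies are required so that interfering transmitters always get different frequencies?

T4 and T8 conflict, so at least 2 frequencies are needed.
2 frequencies suffice: frequency 1 → {T12, T10, T7, T2, T8}; frequency 2 → {T1, T5, T4, T3, T6, T9}. Each listed conflict is separated.

2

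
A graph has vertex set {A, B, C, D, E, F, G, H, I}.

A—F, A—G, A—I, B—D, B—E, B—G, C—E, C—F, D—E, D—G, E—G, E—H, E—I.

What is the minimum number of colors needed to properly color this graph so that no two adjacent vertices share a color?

4

B, D, E, G are pairwise adjacent (a clique of size 4), so at least 4 colors are needed.
4 colors suffice: color 1 → {A, E}; color 2 → {C, G, H, I}; color 3 → {B, F}; color 4 → {D}. Every edge joins two different colors.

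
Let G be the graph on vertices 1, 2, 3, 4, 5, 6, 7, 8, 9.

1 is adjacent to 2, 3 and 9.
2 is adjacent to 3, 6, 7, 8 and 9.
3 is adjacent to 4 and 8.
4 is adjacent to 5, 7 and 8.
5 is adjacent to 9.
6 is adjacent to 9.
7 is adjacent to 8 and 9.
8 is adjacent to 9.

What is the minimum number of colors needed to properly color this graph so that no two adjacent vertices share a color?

2, 7, 8, 9 are pairwise adjacent (a clique of size 4), so at least 4 colors are needed.
4 colors suffice: 1=green, 2=red, 3=blue, 4=red, 5=green, 6=green, 7=yellow, 8=green, 9=blue. Each edge has distinct colors on its endpoints.

4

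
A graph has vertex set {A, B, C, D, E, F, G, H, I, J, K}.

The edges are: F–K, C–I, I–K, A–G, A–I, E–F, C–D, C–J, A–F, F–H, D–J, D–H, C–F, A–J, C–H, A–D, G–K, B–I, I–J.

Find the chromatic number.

3

A, I, J form a triangle, so at least 3 colors are needed.
3 colors suffice: color red → {D, F, G, I}; color blue → {A, B, C, E, K}; color green → {H, J}. Each edge has distinct colors on its endpoints.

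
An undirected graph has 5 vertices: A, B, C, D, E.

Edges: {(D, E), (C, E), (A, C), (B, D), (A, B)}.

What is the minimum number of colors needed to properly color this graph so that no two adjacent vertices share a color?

The cycle B-A-C-E-D-B has odd length 5, so it cannot be 2-colored; at least 3 colors are needed.
3 colors suffice: color 1 → {B, C}; color 2 → {A, E}; color 3 → {D}. No two adjacent vertices share a color.

3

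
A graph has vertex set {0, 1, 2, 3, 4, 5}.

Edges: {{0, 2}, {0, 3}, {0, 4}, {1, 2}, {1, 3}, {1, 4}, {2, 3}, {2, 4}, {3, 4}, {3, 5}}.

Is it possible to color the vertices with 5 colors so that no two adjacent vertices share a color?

Yes

The chromatic number is 4. 1, 2, 3, 4 form a clique, so at least 4 colors are needed.
4 colors suffice: color red → {3}; color blue → {4, 5}; color green → {2}; color yellow → {0, 1}.
Since 5 ≥ 4, a proper 5-coloring certainly exists.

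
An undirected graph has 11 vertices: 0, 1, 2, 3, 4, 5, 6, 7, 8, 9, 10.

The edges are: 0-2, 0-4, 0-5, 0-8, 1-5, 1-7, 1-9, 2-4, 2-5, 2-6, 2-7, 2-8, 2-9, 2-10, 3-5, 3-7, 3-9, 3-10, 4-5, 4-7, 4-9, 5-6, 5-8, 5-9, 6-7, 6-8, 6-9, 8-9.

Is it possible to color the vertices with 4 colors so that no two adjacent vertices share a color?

No

2, 5, 6, 8, 9 are mutually adjacent (a clique of size 5), so at least 5 colors are needed.
So 4 colors are not enough.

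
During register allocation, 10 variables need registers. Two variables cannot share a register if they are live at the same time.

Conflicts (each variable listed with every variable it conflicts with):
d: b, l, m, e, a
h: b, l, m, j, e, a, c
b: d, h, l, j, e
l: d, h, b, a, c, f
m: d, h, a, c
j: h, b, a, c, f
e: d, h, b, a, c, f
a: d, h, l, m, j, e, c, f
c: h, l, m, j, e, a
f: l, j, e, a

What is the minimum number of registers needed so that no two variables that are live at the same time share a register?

h, l, a, c all conflict with each other, so at least 4 registers are needed.
4 registers suffice: d=2, h=2, b=1, l=3, m=3, j=3, e=3, a=1, c=4, f=2. No two conflicting variables share a register.

4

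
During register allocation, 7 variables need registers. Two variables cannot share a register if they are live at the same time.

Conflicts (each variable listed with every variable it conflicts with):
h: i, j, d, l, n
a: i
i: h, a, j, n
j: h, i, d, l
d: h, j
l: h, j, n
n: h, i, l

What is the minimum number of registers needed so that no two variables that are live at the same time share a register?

3

h, i, j pairwise conflict, so at least 3 registers are needed.
3 registers suffice: register 1 → {h, a}; register 2 → {i, d, l}; register 3 → {j, n}. No two conflicting variables share a register.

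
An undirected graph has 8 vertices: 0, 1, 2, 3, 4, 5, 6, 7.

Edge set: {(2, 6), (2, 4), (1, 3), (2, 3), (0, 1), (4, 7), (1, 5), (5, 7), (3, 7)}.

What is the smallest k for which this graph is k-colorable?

2 and 6 are adjacent, so at least 2 colors are needed.
2 colors suffice: color red → {0, 3, 4, 5, 6}; color blue → {1, 2, 7}. No two adjacent vertices share a color.

2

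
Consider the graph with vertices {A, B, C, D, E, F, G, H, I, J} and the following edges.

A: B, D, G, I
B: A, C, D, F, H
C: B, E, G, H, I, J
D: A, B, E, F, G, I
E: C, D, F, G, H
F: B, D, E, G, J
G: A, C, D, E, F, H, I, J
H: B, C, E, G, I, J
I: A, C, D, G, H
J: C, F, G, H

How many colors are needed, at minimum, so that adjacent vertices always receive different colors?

C, G, H, I are mutually adjacent (a clique of size 4), so at least 4 colors are needed.
4 colors suffice: color 1 → {B, G}; color 2 → {C, D}; color 3 → {A, F, H}; color 4 → {E, I, J}. Every edge joins two different colors.

4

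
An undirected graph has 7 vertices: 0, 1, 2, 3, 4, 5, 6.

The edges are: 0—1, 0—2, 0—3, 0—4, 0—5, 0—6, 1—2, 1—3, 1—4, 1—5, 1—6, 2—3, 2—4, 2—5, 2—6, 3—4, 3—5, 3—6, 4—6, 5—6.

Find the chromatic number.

6

0, 1, 2, 3, 4, 6 form a clique, so at least 6 colors are needed.
6 colors suffice: color a → {6}; color b → {1}; color c → {0}; color d → {2}; color e → {3}; color f → {4, 5}. Every edge joins two different colors.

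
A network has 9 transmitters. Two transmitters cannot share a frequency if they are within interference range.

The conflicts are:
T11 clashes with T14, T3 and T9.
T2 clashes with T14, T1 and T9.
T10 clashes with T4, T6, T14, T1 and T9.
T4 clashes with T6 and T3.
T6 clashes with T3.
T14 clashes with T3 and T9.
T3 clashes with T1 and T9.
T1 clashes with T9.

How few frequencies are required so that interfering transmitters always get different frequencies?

4

T11, T14, T3, T9 are mutually in conflict, so at least 4 frequencies are needed.
4 frequencies suffice: frequency 1 → {T2, T10, T3}; frequency 2 → {T4, T9}; frequency 3 → {T6, T14, T1}; frequency 4 → {T11}. No two conflicting transmitters share a frequency.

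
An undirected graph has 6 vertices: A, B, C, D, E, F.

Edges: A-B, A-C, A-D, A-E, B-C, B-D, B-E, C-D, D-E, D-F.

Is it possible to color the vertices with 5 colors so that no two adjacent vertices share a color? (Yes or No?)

Yes

The chromatic number is 4. A, B, C, D form a clique, so at least 4 colors are needed.
4 colors suffice: color 1 → {D}; color 2 → {B, F}; color 3 → {A}; color 4 → {C, E}.
Since 5 ≥ 4, a proper 5-coloring certainly exists.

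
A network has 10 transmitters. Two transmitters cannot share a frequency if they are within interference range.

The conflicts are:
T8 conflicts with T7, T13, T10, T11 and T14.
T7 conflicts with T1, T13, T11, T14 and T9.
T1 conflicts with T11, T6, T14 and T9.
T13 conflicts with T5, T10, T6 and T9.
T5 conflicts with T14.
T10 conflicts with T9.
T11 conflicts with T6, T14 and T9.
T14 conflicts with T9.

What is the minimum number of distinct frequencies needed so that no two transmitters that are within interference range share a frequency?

5

T7, T1, T11, T14, T9 pairwise conflict, so at least 5 frequencies are needed.
5 frequencies suffice: frequency 1 → {T13, T11}; frequency 2 → {T7, T5, T10, T6}; frequency 3 → {T14}; frequency 4 → {T8, T9}; frequency 5 → {T1}. No two conflicting transmitters share a frequency.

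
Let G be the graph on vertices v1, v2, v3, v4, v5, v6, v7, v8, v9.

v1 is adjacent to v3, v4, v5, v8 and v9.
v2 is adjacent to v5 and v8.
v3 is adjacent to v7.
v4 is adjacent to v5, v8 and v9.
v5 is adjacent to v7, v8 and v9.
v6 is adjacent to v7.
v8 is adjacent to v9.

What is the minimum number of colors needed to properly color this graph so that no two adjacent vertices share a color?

5

v1, v4, v5, v8, v9 are mutually adjacent (a clique of size 5), so at least 5 colors are needed.
5 colors suffice: v1=2, v2=2, v3=1, v4=4, v5=1, v6=1, v7=2, v8=3, v9=5. Every edge joins two different colors.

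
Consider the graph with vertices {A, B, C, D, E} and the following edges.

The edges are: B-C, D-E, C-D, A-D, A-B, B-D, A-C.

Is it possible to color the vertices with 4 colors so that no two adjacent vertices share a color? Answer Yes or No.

Yes

The chromatic number is 4. A, B, C, D form a clique, so at least 4 colors are needed.
A valid assignment using 4 colors: A=2, B=4, C=3, D=1, E=2.
That is already a proper 4-coloring.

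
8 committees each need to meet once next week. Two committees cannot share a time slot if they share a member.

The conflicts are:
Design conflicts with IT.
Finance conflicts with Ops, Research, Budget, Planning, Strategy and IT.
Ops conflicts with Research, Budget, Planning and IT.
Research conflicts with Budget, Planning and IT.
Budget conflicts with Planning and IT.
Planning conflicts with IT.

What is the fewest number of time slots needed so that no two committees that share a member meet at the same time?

Finance, Ops, Research, Budget, Planning, IT are mutually in conflict, so at least 6 time slots are needed.
A valid assignment using 6 time slots: Design=2, Finance=2, Ops=3, Research=4, Budget=6, Planning=5, Strategy=1, IT=1. Every pair that conflicts lands in different time slots.

6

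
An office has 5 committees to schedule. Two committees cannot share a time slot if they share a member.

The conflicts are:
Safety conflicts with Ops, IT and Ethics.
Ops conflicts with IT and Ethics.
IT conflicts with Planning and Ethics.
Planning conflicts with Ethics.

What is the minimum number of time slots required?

4

Safety, Ops, IT, Ethics are mutually in conflict, so at least 4 time slots are needed.
A valid assignment using 4 time slots: Safety=3, Ops=4, IT=2, Planning=3, Ethics=1. Each listed conflict is separated.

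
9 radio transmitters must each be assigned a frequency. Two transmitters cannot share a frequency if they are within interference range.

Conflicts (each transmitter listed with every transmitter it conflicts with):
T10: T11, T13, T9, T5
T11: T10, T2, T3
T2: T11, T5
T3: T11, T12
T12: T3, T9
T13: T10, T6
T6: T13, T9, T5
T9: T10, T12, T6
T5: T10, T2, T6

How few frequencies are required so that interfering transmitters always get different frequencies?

The cycle T12-T9-T10-T11-T3-T12 has odd length 5, so it cannot be 2-colored; at least 3 frequencies are needed.
3 frequencies suffice: T10=1, T11=2, T2=1, T3=3, T12=1, T13=2, T6=1, T9=2, T5=2. No two conflicting transmitters share a frequency.

3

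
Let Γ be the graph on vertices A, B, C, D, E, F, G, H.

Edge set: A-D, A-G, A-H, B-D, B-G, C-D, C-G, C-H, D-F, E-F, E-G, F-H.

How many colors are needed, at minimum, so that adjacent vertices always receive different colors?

3

The cycle B-D-F-E-G-B has odd length 5, so it cannot be 2-colored; at least 3 colors are needed.
3 colors suffice: color 1 → {D, G, H}; color 2 → {A, B, C, F}; color 3 → {E}. No two adjacent vertices share a color.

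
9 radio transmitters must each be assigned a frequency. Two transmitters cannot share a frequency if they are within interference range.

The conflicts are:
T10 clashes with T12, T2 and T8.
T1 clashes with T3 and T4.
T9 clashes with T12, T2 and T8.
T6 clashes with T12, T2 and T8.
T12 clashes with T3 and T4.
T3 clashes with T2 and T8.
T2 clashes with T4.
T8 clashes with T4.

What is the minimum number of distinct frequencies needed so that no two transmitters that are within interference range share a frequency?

2

T1 and T3 conflict, so at least 2 frequencies are needed.
Using 2 frequencies: T10=2, T1=1, T9=2, T6=2, T12=1, T3=2, T2=1, T8=1, T4=2. No two conflicting transmitters share a frequency.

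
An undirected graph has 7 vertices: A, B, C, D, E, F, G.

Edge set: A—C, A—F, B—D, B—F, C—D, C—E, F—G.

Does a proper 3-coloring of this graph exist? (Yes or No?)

The chromatic number is 3. The cycle D-C-A-F-B-D has odd length 5, so it cannot be 2-colored; at least 3 colors are needed.
A valid assignment using 3 colors: A=blue, B=blue, C=red, D=green, E=blue, F=red, G=blue.
That is already a proper 3-coloring.

Yes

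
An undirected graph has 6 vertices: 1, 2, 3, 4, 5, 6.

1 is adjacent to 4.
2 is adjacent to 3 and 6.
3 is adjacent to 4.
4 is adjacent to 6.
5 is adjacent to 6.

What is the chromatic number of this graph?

5 and 6 are adjacent, so at least 2 colors are needed.
One proper 2-coloring: 1=red, 2=blue, 3=red, 4=blue, 5=blue, 6=red. Every edge joins two different colors.

2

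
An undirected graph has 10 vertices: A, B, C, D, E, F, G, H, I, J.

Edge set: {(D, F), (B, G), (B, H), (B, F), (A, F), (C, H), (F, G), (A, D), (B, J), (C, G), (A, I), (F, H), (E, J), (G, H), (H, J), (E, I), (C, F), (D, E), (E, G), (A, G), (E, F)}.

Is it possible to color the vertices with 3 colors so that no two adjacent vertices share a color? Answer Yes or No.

No

B, F, G, H are pairwise adjacent (a clique of size 4), so at least 4 colors are needed.
So 3 colors are not enough.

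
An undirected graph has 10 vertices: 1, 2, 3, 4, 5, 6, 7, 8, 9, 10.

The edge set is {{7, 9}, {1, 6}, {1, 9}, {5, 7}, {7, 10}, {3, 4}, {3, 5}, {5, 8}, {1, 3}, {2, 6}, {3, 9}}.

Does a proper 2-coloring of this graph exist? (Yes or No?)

1, 3, 9 form a triangle, so at least 3 colors are needed.
So 2 colors are not enough.

No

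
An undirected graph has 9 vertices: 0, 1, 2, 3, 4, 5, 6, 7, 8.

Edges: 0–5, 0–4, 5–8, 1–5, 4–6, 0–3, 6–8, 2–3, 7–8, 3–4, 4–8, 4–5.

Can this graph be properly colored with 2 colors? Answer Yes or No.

0, 3, 4 are pairwise adjacent, so at least 3 colors are needed.
So 2 colors are not enough.

No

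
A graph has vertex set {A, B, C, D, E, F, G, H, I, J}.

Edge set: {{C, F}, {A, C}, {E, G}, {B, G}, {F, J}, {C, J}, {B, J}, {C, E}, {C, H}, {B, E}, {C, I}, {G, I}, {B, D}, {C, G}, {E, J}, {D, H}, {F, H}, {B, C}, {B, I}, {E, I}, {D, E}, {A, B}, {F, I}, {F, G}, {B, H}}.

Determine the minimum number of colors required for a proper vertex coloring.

5

B, C, E, G, I form a clique, so at least 5 colors are needed.
A valid assignment using 5 colors: A=green, B=blue, C=red, D=red, E=green, F=blue, G=purple, H=green, I=yellow, J=yellow. Each edge has distinct colors on its endpoints.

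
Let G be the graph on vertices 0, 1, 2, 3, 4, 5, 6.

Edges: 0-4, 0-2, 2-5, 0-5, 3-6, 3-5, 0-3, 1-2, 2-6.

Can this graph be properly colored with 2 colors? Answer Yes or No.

No

0, 3, 5 are pairwise adjacent, so at least 3 colors are needed.
So 2 colors are not enough.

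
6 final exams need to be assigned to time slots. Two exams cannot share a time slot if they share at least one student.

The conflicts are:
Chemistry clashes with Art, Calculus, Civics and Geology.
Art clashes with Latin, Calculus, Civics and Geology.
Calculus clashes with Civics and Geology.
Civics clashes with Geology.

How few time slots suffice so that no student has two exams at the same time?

Chemistry, Art, Calculus, Civics, Geology are mutually in conflict, so at least 5 time slots are needed.
5 time slots suffice: Chemistry=3, Art=1, Latin=2, Calculus=5, Civics=4, Geology=2. Every pair that conflicts lands in different time slots.

5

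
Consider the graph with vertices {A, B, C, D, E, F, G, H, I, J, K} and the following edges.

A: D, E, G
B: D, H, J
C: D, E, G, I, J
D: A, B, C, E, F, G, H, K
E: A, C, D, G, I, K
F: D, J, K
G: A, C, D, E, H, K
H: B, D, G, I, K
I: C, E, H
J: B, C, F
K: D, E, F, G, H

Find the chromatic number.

4

C, D, E, G are mutually adjacent (a clique of size 4), so at least 4 colors are needed.
A valid assignment using 4 colors: A=4, B=3, C=4, D=1, E=2, F=2, G=3, H=2, I=1, J=1, K=4. Every edge joins two different colors.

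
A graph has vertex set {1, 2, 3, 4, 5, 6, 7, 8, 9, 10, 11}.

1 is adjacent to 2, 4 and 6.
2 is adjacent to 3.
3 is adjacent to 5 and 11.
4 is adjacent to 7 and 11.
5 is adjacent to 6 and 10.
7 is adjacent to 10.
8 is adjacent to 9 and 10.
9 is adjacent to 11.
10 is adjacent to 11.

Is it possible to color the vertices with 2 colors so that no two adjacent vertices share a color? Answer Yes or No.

The cycle 1-4-11-3-2-1 has odd length 5, so it cannot be 2-colored; at least 3 colors are needed.
So 2 colors are not enough.

No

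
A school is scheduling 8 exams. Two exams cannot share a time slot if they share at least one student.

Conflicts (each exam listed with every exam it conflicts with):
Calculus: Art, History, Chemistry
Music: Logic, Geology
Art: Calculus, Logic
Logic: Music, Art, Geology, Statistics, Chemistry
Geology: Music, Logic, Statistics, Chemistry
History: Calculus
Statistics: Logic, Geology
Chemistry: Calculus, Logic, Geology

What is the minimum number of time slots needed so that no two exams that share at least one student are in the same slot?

Music, Logic, Geology all conflict with each other, so at least 3 time slots are needed.
3 time slots suffice: time slot 1 → {Calculus, Logic}; time slot 2 → {Art, Geology, History}; time slot 3 → {Music, Statistics, Chemistry}. No two conflicting exams share a time slot.

3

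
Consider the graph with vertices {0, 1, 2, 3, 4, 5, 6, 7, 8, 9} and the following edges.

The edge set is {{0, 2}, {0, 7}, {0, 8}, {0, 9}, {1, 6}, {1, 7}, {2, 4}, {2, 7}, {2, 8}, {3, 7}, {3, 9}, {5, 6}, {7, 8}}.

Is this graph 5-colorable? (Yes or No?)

The chromatic number is 4. 0, 2, 7, 8 form a clique, so at least 4 colors are needed.
4 colors suffice: color a → {4, 6, 7, 9}; color b → {1, 2, 3, 5}; color c → {0}; color d → {8}.
Since 5 ≥ 4, a proper 5-coloring certainly exists.

Yes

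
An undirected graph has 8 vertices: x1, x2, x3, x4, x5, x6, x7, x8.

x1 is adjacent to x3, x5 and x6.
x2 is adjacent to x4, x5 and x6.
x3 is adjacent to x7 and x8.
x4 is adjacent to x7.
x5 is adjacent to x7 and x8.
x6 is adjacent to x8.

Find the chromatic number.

2

x4 and x7 are adjacent, so at least 2 colors are needed.
2 colors suffice: color 1 → {x3, x4, x5, x6}; color 2 → {x1, x2, x7, x8}. No two adjacent vertices share a color.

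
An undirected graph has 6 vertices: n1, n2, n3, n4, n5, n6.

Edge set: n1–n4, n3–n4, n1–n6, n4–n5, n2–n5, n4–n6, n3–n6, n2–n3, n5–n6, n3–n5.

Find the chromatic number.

4

n3, n4, n5, n6 are mutually adjacent (a clique of size 4), so at least 4 colors are needed.
4 colors suffice: color 1 → {n1, n5}; color 2 → {n2, n6}; color 3 → {n3}; color 4 → {n4}. No two adjacent vertices share a color.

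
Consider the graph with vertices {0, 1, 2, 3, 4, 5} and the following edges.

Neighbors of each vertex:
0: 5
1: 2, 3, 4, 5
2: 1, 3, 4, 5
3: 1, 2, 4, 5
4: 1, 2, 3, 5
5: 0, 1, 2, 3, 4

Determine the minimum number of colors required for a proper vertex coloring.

5

1, 2, 3, 4, 5 form a clique, so at least 5 colors are needed.
5 colors suffice: color red → {5}; color blue → {0, 2}; color green → {4}; color yellow → {3}; color purple → {1}. Each edge has distinct colors on its endpoints.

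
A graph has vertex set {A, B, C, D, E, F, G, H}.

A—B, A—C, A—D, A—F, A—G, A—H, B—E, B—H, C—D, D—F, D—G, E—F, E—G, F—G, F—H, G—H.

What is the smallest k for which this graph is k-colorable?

4

A, F, G, H are pairwise adjacent (a clique of size 4), so at least 4 colors are needed.
4 colors suffice: color red → {A, E}; color blue → {B, C, G}; color green → {F}; color yellow → {D, H}. Each edge has distinct colors on its endpoints.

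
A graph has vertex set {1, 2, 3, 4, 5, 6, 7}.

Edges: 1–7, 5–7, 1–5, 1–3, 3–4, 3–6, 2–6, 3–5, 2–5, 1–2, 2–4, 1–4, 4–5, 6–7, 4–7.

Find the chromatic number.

1, 4, 5, 7 are pairwise adjacent (a clique of size 4), so at least 4 colors are needed.
4 colors suffice: color red → {5, 6}; color blue → {1}; color green → {4}; color yellow → {2, 3, 7}. Each edge has distinct colors on its endpoints.

4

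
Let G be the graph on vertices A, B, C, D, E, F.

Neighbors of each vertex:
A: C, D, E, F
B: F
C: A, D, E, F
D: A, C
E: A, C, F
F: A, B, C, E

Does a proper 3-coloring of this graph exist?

A, C, E, F are pairwise adjacent (a clique of size 4), so at least 4 colors are needed.
So 3 colors are not enough.

No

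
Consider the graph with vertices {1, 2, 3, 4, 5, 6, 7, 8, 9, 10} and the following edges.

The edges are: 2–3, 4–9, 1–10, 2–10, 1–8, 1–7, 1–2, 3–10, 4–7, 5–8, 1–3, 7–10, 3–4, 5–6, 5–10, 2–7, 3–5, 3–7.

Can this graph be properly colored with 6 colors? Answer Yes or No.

The chromatic number is 5. 1, 2, 3, 7, 10 are mutually adjacent (a clique of size 5), so at least 5 colors are needed.
One proper 5-coloring: 1=d, 2=e, 3=a, 4=b, 5=c, 6=a, 7=c, 8=a, 9=a, 10=b.
Since 6 ≥ 5, a proper 6-coloring certainly exists.

Yes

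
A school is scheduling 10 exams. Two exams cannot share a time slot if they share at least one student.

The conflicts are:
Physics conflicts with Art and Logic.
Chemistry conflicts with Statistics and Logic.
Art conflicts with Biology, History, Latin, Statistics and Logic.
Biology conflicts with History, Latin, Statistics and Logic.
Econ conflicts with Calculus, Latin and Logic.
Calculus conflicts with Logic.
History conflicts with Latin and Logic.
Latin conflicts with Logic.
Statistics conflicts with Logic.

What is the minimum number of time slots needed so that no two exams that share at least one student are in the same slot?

5

Art, Biology, History, Latin, Logic pairwise conflict, so at least 5 time slots are needed.
Using 5 time slots: Physics=3, Chemistry=2, Art=2, Biology=3, Econ=2, Calculus=3, History=5, Latin=4, Statistics=4, Logic=1. No two conflicting exams share a time slot.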